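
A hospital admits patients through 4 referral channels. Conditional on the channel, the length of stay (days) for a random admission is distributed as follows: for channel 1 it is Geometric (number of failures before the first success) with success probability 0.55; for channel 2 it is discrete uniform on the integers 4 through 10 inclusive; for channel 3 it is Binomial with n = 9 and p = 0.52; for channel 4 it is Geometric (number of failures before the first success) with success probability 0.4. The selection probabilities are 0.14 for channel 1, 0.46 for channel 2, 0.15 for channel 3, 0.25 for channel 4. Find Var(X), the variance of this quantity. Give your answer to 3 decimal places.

Per component, 1: μ=0.818182, E[X²]=2.15702; 2: μ=7, E[X²]=53; 3: μ=4.68, E[X²]=24.1488; 4: μ=1.5, E[X²]=6.
E[X] = 0.14·0.818182 + 0.46·7 + 0.15·4.68 + 0.25·1.5 = 4.41155.
E[X²] = 0.14·2.15702 + 0.46·53 + 0.15·24.1488 + 0.25·6 = 29.8043.
Var(X) = E[X²] − (E[X])² = 29.8043 − 19.4617 = 10.3426.

10.343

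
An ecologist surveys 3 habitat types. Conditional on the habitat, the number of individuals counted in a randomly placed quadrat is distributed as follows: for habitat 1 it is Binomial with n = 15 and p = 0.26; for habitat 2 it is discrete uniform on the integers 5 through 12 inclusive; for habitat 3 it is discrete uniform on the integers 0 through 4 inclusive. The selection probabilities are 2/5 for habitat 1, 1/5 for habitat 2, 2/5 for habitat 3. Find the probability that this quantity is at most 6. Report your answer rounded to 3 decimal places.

Conditional on each habitat, P(X ≤ 6): 1: 0.931624; 2: 0.25; 3: 1.
By total probability, P(X ≤ 6) = 0.4·0.931624 + 0.2·0.25 + 0.4·1 = 0.82265.

0.823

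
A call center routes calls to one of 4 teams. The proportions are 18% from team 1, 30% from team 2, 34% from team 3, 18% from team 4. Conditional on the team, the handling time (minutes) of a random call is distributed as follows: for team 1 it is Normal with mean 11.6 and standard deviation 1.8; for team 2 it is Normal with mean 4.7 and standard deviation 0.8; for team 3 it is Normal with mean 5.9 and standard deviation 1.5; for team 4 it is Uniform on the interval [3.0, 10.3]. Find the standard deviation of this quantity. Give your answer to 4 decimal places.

Per component, 1: μ=11.6, E[X²]=137.8; 2: μ=4.7, E[X²]=22.73; 3: μ=5.9, E[X²]=37.06; 4: μ=6.65, E[X²]=48.6633.
E[X] = 0.18·11.6 + 0.3·4.7 + 0.34·5.9 + 0.18·6.65 = 6.701.
E[X²] = 0.18·137.8 + 0.3·22.73 + 0.34·37.06 + 0.18·48.6633 = 52.9828.
Var(X) = E[X²] − (E[X])² = 52.9828 − 44.9034 = 8.0794.
SD(X) = √8.0794 = 2.84243.

2.8424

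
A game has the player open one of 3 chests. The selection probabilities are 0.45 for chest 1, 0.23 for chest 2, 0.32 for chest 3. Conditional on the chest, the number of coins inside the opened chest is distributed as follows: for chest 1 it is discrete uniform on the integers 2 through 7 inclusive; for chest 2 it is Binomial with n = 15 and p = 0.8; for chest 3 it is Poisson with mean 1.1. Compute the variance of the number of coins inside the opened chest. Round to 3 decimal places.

18.447

Per component, 1: μ=4.5, E[X²]=23.1667; 2: μ=12, E[X²]=146.4; 3: μ=1.1, E[X²]=2.31.
E[X] = 0.45·4.5 + 0.23·12 + 0.32·1.1 = 5.137.
E[X²] = 0.45·23.1667 + 0.23·146.4 + 0.32·2.31 = 44.8362.
Var(X) = E[X²] − (E[X])² = 44.8362 − 26.3888 = 18.4474.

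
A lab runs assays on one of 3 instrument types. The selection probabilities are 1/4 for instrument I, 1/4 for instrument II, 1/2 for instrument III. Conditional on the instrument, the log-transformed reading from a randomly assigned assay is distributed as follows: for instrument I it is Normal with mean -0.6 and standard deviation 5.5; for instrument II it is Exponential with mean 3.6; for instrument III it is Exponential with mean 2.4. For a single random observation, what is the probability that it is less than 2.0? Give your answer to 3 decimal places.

0.560

Conditional on each instrument, P(X < 2.0): I: 0.681796; II: 0.426247; III: 0.565402.
By total probability, P(X < 2.0) = 0.25·0.681796 + 0.25·0.426247 + 0.5·0.565402 = 0.559712.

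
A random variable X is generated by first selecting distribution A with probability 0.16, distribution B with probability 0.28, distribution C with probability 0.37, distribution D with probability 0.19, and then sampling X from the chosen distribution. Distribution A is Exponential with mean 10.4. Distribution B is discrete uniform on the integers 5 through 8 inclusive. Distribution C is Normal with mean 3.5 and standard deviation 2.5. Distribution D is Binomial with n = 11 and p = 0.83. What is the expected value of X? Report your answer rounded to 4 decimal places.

6.5137

Component means — A: 10.4; B: 6.5; C: 3.5; D: 9.13.
E[X] = 0.16·10.4 + 0.28·6.5 + 0.37·3.5 + 0.19·9.13 = 6.5137.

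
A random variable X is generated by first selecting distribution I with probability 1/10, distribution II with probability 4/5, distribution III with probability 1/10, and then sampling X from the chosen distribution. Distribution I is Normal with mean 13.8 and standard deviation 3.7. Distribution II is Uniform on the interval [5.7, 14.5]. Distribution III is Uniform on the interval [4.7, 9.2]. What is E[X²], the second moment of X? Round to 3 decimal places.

112.183

For each component E[X²] = Var + (mean)², giving I: 204.13; II: 108.463; III: 49.99.
Overall E[X²] = 0.1·204.13 + 0.8·108.463 + 0.1·49.99 = 112.183.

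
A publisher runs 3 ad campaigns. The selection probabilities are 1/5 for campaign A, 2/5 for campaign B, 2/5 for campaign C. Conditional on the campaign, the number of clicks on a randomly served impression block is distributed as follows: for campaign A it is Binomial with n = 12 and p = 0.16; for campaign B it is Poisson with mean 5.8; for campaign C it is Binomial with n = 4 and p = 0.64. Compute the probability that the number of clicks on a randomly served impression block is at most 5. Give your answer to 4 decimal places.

0.7900

Conditional on each campaign, P(X ≤ 5): A: 0.99355; B: 0.478315; C: 1.
By total probability, P(X ≤ 5) = 0.2·0.99355 + 0.4·0.478315 + 0.4·1 = 0.790036.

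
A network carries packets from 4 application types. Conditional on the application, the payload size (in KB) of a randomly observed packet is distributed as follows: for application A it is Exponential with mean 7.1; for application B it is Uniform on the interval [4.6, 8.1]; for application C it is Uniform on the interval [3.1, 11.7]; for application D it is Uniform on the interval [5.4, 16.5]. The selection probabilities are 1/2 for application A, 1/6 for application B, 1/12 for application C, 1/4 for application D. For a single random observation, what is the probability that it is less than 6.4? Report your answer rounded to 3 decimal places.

0.437

Conditional on each application, P(X < 6.4): A: 0.594003; B: 0.514286; C: 0.383721; D: 0.0900901.
By total probability, P(X < 6.4) = 0.5·0.594003 + 0.166667·0.514286 + 0.0833333·0.383721 + 0.25·0.0900901 = 0.437215.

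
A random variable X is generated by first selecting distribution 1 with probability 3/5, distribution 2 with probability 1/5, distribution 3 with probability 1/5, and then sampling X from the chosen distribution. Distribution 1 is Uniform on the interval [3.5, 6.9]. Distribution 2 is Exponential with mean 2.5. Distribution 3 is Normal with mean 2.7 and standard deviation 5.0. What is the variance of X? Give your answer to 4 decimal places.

8.4544

Per component, 1: μ=5.2, E[X²]=28.0033; 2: μ=2.5, E[X²]=12.5; 3: μ=2.7, E[X²]=32.29.
E[X] = 0.6·5.2 + 0.2·2.5 + 0.2·2.7 = 4.16.
E[X²] = 0.6·28.0033 + 0.2·12.5 + 0.2·32.29 = 25.76.
Var(X) = E[X²] − (E[X])² = 25.76 − 17.3056 = 8.4544.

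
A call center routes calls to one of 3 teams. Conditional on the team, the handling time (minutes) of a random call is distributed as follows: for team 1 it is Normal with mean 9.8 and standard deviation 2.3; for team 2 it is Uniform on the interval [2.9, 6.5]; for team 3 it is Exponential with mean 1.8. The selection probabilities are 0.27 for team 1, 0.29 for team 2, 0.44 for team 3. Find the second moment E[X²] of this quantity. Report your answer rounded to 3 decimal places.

For each component E[X²] = Var + (mean)², giving 1: 101.33; 2: 23.17; 3: 6.48.
Overall E[X²] = 0.27·101.33 + 0.29·23.17 + 0.44·6.48 = 36.9296.

36.930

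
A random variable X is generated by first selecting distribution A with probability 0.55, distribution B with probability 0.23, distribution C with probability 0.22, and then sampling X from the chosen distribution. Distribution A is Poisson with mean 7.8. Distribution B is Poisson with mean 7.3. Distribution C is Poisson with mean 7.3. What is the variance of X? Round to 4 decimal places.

Per component, A: μ=7.8, E[X²]=68.64; B: μ=7.3, E[X²]=60.59; C: μ=7.3, E[X²]=60.59.
E[X] = 0.55·7.8 + 0.23·7.3 + 0.22·7.3 = 7.575.
E[X²] = 0.55·68.64 + 0.23·60.59 + 0.22·60.59 = 65.0175.
Var(X) = E[X²] − (E[X])² = 65.0175 − 57.3806 = 7.63687.

7.6369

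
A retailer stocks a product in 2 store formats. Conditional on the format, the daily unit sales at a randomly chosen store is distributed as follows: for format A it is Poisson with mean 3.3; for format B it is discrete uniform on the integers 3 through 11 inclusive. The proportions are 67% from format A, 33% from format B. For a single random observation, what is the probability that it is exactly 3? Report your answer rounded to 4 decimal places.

Conditional on each format, P(X = 3): A: 0.220912; B: 0.111111.
By total probability, P(X = 3) = 0.67·0.220912 + 0.33·0.111111 = 0.184678.

0.1847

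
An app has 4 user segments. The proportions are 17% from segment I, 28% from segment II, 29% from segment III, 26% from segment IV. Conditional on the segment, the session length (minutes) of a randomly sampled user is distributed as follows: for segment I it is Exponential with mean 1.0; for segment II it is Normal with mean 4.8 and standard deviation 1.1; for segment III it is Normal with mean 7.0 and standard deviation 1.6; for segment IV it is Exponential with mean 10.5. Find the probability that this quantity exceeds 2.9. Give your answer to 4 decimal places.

0.7633

Conditional on each segment, P(X > 2.9): I: 0.0550232; II: 0.957941; III: 0.994804; IV: 0.758668.
By total probability, P(X > 2.9) = 0.17·0.0550232 + 0.28·0.957941 + 0.29·0.994804 + 0.26·0.758668 = 0.763324.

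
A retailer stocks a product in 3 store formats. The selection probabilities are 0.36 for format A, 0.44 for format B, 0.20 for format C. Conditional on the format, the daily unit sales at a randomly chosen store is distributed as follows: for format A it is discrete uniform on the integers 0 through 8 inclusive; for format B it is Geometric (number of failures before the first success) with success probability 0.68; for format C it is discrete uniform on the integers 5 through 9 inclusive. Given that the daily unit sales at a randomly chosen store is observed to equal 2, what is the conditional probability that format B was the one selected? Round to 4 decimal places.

0.4337

Likelihoods P(X=2 | ·): A: 0.111111; B: 0.069632; C: 0.
Posterior ∝ prior × likelihood. Numerator for B: 0.44·0.069632 = 0.0306381.
Normalizing constant: 0.36·0.111111 + 0.44·0.069632 + 0.2·0 = 0.0706381.
P(B | observation) = 0.0306381 / 0.0706381 = 0.433733.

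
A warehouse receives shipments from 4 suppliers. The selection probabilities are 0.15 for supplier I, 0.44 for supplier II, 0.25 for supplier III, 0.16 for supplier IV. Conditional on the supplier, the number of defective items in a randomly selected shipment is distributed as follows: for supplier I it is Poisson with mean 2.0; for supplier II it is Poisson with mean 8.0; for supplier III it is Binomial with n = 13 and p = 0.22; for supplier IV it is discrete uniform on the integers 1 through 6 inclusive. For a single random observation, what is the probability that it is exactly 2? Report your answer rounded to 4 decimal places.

Conditional on each supplier, P(X = 2): I: 0.270671; II: 0.0107348; III: 0.24546; IV: 0.166667.
By total probability, P(X = 2) = 0.15·0.270671 + 0.44·0.0107348 + 0.25·0.24546 + 0.16·0.166667 = 0.133356.

0.1334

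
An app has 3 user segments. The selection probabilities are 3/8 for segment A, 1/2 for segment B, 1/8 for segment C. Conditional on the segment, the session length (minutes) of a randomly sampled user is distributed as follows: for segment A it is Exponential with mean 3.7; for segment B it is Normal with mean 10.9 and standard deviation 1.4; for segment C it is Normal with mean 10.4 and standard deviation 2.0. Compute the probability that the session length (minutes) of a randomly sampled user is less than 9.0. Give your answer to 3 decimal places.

Conditional on each segment, P(X < 9.0): A: 0.912177; B: 0.0873679; C: 0.241964.
By total probability, P(X < 9.0) = 0.375·0.912177 + 0.5·0.0873679 + 0.125·0.241964 = 0.415996.

0.416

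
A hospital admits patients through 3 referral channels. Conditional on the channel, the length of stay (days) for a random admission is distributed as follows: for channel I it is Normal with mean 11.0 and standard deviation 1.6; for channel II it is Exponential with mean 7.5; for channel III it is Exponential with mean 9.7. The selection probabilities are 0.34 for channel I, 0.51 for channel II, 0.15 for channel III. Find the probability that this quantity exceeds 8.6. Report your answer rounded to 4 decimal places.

Conditional on each channel, P(X > 8.6): I: 0.933193; II: 0.317694; III: 0.412055.
By total probability, P(X > 8.6) = 0.34·0.933193 + 0.51·0.317694 + 0.15·0.412055 = 0.541118.

0.5411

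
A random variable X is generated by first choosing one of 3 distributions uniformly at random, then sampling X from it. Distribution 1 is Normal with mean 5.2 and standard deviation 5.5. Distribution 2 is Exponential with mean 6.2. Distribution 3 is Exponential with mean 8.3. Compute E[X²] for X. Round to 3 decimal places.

90.650

For each component E[X²] = Var + (mean)², giving 1: 57.29; 2: 76.88; 3: 137.78.
Overall E[X²] = 0.333333·57.29 + 0.333333·76.88 + 0.333333·137.78 = 90.65.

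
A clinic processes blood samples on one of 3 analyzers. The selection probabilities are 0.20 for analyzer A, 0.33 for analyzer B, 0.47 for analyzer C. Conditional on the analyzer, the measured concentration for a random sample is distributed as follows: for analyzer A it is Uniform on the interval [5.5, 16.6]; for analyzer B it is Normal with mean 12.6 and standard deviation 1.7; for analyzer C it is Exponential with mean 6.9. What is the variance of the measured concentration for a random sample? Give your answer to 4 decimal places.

Per component, A: μ=11.05, E[X²]=132.37; B: μ=12.6, E[X²]=161.65; C: μ=6.9, E[X²]=95.22.
E[X] = 0.2·11.05 + 0.33·12.6 + 0.47·6.9 = 9.611.
E[X²] = 0.2·132.37 + 0.33·161.65 + 0.47·95.22 = 124.572.
Var(X) = E[X²] − (E[X])² = 124.572 − 92.3713 = 32.2006.

32.2006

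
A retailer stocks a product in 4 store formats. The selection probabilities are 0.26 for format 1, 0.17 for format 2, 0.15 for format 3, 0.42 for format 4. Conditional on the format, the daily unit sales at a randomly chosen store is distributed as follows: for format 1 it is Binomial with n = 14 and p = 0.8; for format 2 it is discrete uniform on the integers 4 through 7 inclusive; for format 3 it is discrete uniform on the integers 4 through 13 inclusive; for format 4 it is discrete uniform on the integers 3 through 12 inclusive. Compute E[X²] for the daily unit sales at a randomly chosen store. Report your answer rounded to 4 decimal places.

77.7168

For each component E[X²] = Var + (mean)², giving 1: 127.68; 2: 31.5; 3: 80.5; 4: 64.5.
Overall E[X²] = 0.26·127.68 + 0.17·31.5 + 0.15·80.5 + 0.42·64.5 = 77.7168.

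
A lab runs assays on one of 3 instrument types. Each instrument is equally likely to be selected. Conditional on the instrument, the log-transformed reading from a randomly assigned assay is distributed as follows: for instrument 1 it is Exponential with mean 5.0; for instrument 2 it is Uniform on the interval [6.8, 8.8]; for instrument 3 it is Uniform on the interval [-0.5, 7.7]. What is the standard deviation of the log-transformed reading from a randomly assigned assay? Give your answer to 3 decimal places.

Per component, 1: μ=5, E[X²]=50; 2: μ=7.8, E[X²]=61.1733; 3: μ=3.6, E[X²]=18.5633.
E[X] = 0.333333·5 + 0.333333·7.8 + 0.333333·3.6 = 5.46667.
E[X²] = 0.333333·50 + 0.333333·61.1733 + 0.333333·18.5633 = 43.2456.
Var(X) = E[X²] − (E[X])² = 43.2456 − 29.8844 = 13.3611.
SD(X) = √13.3611 = 3.65529.

3.655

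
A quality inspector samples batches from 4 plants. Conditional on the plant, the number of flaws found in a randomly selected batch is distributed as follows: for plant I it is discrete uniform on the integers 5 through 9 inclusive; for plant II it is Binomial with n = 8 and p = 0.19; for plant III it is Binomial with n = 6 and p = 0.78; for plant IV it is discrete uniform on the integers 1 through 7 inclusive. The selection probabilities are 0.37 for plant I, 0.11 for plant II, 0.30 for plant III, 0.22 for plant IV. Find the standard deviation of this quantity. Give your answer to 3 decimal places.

2.264

Per component, I: μ=7, E[X²]=51; II: μ=1.52, E[X²]=3.5416; III: μ=4.68, E[X²]=22.932; IV: μ=4, E[X²]=20.
E[X] = 0.37·7 + 0.11·1.52 + 0.3·4.68 + 0.22·4 = 5.0412.
E[X²] = 0.37·51 + 0.11·3.5416 + 0.3·22.932 + 0.22·20 = 30.5392.
Var(X) = E[X²] − (E[X])² = 30.5392 − 25.4137 = 5.12548.
SD(X) = √5.12548 = 2.26395.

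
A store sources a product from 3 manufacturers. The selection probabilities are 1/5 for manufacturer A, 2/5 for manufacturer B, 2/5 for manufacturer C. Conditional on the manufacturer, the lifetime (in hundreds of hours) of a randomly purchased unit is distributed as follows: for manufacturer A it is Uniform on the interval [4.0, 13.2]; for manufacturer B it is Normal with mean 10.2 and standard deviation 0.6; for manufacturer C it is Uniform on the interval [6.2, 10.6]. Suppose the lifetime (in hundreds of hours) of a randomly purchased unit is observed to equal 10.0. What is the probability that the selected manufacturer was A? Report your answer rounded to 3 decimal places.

0.060

Likelihoods f(10.0 | ·): A: 0.108696; B: 0.628972; C: 0.227273.
Posterior ∝ prior × likelihood. Numerator for A: 0.2·0.108696 = 0.0217391.
Normalizing constant: 0.2·0.108696 + 0.4·0.628972 + 0.4·0.227273 = 0.364237.
P(A | observation) = 0.0217391 / 0.364237 = 0.059684.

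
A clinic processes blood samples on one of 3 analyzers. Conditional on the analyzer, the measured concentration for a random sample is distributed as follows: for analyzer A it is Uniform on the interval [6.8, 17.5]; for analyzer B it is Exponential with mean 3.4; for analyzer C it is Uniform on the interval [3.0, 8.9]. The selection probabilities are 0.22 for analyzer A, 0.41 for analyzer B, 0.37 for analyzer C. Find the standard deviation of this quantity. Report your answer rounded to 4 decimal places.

4.3512

Per component, A: μ=12.15, E[X²]=157.163; B: μ=3.4, E[X²]=23.12; C: μ=5.95, E[X²]=38.3033.
E[X] = 0.22·12.15 + 0.41·3.4 + 0.37·5.95 = 6.2685.
E[X²] = 0.22·157.163 + 0.41·23.12 + 0.37·38.3033 = 58.2274.
Var(X) = E[X²] − (E[X])² = 58.2274 − 39.2941 = 18.9333.
SD(X) = √18.9333 = 4.35124.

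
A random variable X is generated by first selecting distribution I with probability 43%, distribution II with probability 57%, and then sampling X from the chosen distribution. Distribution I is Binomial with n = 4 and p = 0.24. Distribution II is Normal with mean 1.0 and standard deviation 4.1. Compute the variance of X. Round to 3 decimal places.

9.896

Per component, I: μ=0.96, E[X²]=1.6512; II: μ=1, E[X²]=17.81.
E[X] = 0.43·0.96 + 0.57·1 = 0.9828.
E[X²] = 0.43·1.6512 + 0.57·17.81 = 10.8617.
Var(X) = E[X²] − (E[X])² = 10.8617 − 0.965896 = 9.89582.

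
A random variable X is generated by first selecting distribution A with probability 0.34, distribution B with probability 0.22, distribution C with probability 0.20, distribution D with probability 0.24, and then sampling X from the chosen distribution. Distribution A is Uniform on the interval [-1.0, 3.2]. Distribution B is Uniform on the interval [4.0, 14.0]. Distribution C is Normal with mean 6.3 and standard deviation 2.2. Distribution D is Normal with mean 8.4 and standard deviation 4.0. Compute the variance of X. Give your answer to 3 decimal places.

Per component, A: μ=1.1, E[X²]=2.68; B: μ=9, E[X²]=89.3333; C: μ=6.3, E[X²]=44.53; D: μ=8.4, E[X²]=86.56.
E[X] = 0.34·1.1 + 0.22·9 + 0.2·6.3 + 0.24·8.4 = 5.63.
E[X²] = 0.34·2.68 + 0.22·89.3333 + 0.2·44.53 + 0.24·86.56 = 50.2449.
Var(X) = E[X²] − (E[X])² = 50.2449 − 31.6969 = 18.548.

18.548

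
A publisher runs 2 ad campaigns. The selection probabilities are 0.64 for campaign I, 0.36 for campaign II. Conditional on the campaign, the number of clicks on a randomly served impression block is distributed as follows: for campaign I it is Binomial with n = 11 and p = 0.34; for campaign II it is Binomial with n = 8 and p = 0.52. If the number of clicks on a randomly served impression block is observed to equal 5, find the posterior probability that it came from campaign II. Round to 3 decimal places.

0.433

Likelihoods P(X=5 | ·): I: 0.1735; II: 0.235466.
Posterior ∝ prior × likelihood. Numerator for II: 0.36·0.235466 = 0.0847678.
Normalizing constant: 0.64·0.1735 + 0.36·0.235466 = 0.195808.
P(II | observation) = 0.0847678 / 0.195808 = 0.432913.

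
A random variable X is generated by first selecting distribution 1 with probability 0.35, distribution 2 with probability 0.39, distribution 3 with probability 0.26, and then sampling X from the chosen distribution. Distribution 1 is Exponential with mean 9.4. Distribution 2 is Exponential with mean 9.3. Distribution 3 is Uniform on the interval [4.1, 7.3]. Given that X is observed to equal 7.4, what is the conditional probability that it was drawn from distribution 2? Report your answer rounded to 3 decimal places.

Likelihoods f(7.4 | ·): 1: 0.0484151; 2: 0.0485232; 3: 0.
Posterior ∝ prior × likelihood. Numerator for 2: 0.39·0.0485232 = 0.018924.
Normalizing constant: 0.35·0.0484151 + 0.39·0.0485232 + 0.26·0 = 0.0358693.
P(2 | observation) = 0.018924 / 0.0358693 = 0.527583.

0.528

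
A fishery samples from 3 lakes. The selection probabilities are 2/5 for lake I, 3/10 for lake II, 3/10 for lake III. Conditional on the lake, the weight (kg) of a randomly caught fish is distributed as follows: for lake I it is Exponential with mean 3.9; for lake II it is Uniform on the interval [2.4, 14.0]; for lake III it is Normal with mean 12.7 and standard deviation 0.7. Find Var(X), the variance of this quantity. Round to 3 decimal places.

22.929

Per component, I: μ=3.9, E[X²]=30.42; II: μ=8.2, E[X²]=78.4533; III: μ=12.7, E[X²]=161.78.
E[X] = 0.4·3.9 + 0.3·8.2 + 0.3·12.7 = 7.83.
E[X²] = 0.4·30.42 + 0.3·78.4533 + 0.3·161.78 = 84.238.
Var(X) = E[X²] − (E[X])² = 84.238 − 61.3089 = 22.9291.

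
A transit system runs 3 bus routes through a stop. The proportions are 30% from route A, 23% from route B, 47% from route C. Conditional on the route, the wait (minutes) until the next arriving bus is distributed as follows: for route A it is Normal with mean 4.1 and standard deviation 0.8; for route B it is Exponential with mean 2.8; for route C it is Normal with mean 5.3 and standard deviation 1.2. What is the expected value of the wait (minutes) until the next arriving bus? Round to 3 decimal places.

4.365

Component means — A: 4.1; B: 2.8; C: 5.3.
E[X] = 0.3·4.1 + 0.23·2.8 + 0.47·5.3 = 4.365.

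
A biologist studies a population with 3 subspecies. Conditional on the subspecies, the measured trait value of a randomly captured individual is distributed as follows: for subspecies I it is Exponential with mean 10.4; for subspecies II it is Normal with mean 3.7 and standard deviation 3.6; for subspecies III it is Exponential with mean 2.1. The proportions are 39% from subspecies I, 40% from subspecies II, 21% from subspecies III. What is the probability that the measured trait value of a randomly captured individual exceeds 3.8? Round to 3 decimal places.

0.501

Conditional on each subspecies, P(X > 3.8): I: 0.69393; II: 0.48892; III: 0.163732.
By total probability, P(X > 3.8) = 0.39·0.69393 + 0.4·0.48892 + 0.21·0.163732 = 0.500584.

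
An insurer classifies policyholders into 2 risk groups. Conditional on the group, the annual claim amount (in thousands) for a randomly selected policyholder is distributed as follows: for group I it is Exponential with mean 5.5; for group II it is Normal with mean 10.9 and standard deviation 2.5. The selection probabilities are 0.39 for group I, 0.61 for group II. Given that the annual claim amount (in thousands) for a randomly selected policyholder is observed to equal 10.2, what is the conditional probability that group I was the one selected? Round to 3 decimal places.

0.106

Likelihoods f(10.2 | ·): I: 0.0284589; II: 0.153443.
Posterior ∝ prior × likelihood. Numerator for I: 0.39·0.0284589 = 0.011099.
Normalizing constant: 0.39·0.0284589 + 0.61·0.153443 = 0.104699.
P(I | observation) = 0.011099 / 0.104699 = 0.106009.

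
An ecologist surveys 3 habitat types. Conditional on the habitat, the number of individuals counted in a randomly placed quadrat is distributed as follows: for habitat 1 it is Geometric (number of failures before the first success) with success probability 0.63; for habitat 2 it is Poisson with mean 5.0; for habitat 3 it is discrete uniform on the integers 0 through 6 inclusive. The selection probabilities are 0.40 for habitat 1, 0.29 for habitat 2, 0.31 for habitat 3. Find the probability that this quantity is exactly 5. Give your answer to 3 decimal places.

0.097

Conditional on each habitat, P(X = 5): 1: 0.00436867; 2: 0.175467; 3: 0.142857.
By total probability, P(X = 5) = 0.4·0.00436867 + 0.29·0.175467 + 0.31·0.142857 = 0.0969187.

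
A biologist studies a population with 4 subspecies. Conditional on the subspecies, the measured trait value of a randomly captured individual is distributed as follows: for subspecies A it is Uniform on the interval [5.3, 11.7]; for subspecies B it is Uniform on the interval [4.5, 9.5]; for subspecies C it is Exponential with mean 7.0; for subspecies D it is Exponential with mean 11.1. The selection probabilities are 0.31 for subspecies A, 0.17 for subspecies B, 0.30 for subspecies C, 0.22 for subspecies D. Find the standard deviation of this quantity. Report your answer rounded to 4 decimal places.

6.7635

Per component, A: μ=8.5, E[X²]=75.6633; B: μ=7, E[X²]=51.0833; C: μ=7, E[X²]=98; D: μ=11.1, E[X²]=246.42.
E[X] = 0.31·8.5 + 0.17·7 + 0.3·7 + 0.22·11.1 = 8.367.
E[X²] = 0.31·75.6633 + 0.17·51.0833 + 0.3·98 + 0.22·246.42 = 115.752.
Var(X) = E[X²] − (E[X])² = 115.752 − 70.0067 = 45.7455.
SD(X) = √45.7455 = 6.76354.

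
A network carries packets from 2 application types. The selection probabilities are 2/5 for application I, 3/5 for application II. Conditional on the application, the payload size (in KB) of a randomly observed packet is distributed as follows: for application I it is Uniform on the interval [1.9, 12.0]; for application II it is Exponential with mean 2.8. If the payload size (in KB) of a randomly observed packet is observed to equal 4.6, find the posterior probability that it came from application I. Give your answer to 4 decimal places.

0.4886

Likelihoods f(4.6 | ·): I: 0.0990099; II: 0.0690809.
Posterior ∝ prior × likelihood. Numerator for I: 0.4·0.0990099 = 0.039604.
Normalizing constant: 0.4·0.0990099 + 0.6·0.0690809 = 0.0810525.
P(I | observation) = 0.039604 / 0.0810525 = 0.488621.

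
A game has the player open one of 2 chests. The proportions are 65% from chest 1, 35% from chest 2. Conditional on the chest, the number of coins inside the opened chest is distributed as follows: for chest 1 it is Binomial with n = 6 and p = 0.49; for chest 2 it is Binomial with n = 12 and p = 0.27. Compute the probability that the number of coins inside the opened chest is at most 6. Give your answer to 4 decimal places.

0.9923

Conditional on each chest, P(X ≤ 6): 1: 1; 2: 0.978125.
By total probability, P(X ≤ 6) = 0.65·1 + 0.35·0.978125 = 0.992344.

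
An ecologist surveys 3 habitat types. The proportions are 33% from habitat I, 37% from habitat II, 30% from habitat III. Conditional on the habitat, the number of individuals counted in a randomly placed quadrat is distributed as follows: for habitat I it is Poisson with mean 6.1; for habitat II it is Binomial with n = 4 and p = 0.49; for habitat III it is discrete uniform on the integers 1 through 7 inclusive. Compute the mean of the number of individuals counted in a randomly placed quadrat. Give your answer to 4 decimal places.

3.9382

Component means — I: 6.1; II: 1.96; III: 4.
E[X] = 0.33·6.1 + 0.37·1.96 + 0.3·4 = 3.9382.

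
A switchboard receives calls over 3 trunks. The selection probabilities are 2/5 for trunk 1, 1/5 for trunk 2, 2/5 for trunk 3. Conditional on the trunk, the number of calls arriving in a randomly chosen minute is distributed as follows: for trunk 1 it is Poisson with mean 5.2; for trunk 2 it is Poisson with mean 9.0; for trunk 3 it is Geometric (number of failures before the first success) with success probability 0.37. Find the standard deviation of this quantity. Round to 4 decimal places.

Per component, 1: μ=5.2, E[X²]=32.24; 2: μ=9, E[X²]=90; 3: μ=1.7027, E[X²]=7.5011.
E[X] = 0.4·5.2 + 0.2·9 + 0.4·1.7027 = 4.56108.
E[X²] = 0.4·32.24 + 0.2·90 + 0.4·7.5011 = 33.8964.
Var(X) = E[X²] − (E[X])² = 33.8964 − 20.8035 = 13.093.
SD(X) = √13.093 = 3.61842.

3.6184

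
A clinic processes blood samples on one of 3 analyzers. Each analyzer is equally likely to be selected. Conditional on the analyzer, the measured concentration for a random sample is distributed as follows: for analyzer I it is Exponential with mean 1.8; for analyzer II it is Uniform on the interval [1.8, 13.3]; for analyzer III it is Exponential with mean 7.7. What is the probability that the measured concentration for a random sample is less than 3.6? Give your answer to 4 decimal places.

0.4649

Conditional on each analyzer, P(X < 3.6): I: 0.864665; II: 0.156522; III: 0.373454.
By total probability, P(X < 3.6) = 0.333333·0.864665 + 0.333333·0.156522 + 0.333333·0.373454 = 0.46488.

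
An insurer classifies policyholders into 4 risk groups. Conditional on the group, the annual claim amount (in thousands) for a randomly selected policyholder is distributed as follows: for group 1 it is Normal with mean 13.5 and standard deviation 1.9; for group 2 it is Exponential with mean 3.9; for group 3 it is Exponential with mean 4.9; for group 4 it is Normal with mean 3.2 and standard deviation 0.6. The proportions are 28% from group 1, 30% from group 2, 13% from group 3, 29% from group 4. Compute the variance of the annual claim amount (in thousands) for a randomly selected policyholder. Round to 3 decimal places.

28.038

Per component, 1: μ=13.5, E[X²]=185.86; 2: μ=3.9, E[X²]=30.42; 3: μ=4.9, E[X²]=48.02; 4: μ=3.2, E[X²]=10.6.
E[X] = 0.28·13.5 + 0.3·3.9 + 0.13·4.9 + 0.29·3.2 = 6.515.
E[X²] = 0.28·185.86 + 0.3·30.42 + 0.13·48.02 + 0.29·10.6 = 70.4834.
Var(X) = E[X²] − (E[X])² = 70.4834 − 42.4452 = 28.0382.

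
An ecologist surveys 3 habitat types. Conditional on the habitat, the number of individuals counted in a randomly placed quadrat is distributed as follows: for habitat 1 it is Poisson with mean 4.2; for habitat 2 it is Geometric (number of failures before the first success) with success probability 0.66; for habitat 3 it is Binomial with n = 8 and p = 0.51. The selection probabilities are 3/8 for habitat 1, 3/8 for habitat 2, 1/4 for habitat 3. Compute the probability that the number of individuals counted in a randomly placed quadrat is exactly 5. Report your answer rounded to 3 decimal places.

0.119

Conditional on each habitat, P(X = 5): 1: 0.163316; 2: 0.00299874; 3: 0.227315.
By total probability, P(X = 5) = 0.375·0.163316 + 0.375·0.00299874 + 0.25·0.227315 = 0.119197.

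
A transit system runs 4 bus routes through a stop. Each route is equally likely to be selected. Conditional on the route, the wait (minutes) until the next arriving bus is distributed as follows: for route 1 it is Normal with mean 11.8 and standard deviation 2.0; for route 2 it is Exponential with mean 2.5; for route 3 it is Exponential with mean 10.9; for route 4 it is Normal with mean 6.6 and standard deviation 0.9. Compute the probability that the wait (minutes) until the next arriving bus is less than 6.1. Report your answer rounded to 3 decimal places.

Conditional on each route, P(X < 6.1): 1: 0.00218596; 2: 0.912839; 3: 0.428581; 4: 0.289257.
By total probability, P(X < 6.1) = 0.25·0.00218596 + 0.25·0.912839 + 0.25·0.428581 + 0.25·0.289257 = 0.408216.

0.408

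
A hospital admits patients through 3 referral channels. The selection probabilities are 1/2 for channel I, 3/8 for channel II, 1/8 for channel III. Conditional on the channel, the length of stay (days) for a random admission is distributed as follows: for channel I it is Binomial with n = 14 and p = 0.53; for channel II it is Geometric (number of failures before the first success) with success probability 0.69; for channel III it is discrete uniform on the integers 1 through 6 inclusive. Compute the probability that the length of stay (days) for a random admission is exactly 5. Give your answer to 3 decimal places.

0.068

Conditional on each channel, P(X = 5): I: 0.0936967; II: 0.00197541; III: 0.166667.
By total probability, P(X = 5) = 0.5·0.0936967 + 0.375·0.00197541 + 0.125·0.166667 = 0.0684224.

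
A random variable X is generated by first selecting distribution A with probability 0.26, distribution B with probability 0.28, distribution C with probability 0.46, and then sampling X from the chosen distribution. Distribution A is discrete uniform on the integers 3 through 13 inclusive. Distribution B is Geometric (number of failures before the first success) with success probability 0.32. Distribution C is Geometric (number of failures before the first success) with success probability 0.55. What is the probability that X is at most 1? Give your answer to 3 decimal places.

Conditional on each component, P(X ≤ 1): A: 0; B: 0.5376; C: 0.7975.
By total probability, P(X ≤ 1) = 0.26·0 + 0.28·0.5376 + 0.46·0.7975 = 0.517378.

0.517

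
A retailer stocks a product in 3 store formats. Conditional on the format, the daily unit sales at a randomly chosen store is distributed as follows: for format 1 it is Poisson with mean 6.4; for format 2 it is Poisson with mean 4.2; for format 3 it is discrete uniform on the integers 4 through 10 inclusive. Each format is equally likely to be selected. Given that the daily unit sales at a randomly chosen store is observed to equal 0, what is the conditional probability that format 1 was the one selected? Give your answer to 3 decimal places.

0.100

Likelihoods P(X=0 | ·): 1: 0.00166156; 2: 0.0149956; 3: 0.
Posterior ∝ prior × likelihood. Numerator for 1: 0.333333·0.00166156 = 0.000553852.
Normalizing constant: 0.333333·0.00166156 + 0.333333·0.0149956 + 0.333333·0 = 0.00555238.
P(1 | observation) = 0.000553852 / 0.00555238 = 0.0997505.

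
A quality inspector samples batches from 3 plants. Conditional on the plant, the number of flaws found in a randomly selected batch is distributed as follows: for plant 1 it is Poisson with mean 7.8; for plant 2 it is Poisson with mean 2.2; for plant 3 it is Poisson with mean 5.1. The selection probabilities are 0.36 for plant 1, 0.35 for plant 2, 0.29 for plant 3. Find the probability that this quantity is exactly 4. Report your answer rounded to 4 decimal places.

0.1104

Conditional on each plant, P(X = 4): 1: 0.0631932; 2: 0.108151; 3: 0.171857.
By total probability, P(X = 4) = 0.36·0.0631932 + 0.35·0.108151 + 0.29·0.171857 = 0.110441.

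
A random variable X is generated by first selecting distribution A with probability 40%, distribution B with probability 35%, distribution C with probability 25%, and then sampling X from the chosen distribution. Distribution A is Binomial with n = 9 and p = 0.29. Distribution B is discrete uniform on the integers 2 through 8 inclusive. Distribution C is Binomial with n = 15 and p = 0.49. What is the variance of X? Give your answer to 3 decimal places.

6.608

Per component, A: μ=2.61, E[X²]=8.6652; B: μ=5, E[X²]=29; C: μ=7.35, E[X²]=57.771.
E[X] = 0.4·2.61 + 0.35·5 + 0.25·7.35 = 4.6315.
E[X²] = 0.4·8.6652 + 0.35·29 + 0.25·57.771 = 28.0588.
Var(X) = E[X²] − (E[X])² = 28.0588 − 21.4508 = 6.60804.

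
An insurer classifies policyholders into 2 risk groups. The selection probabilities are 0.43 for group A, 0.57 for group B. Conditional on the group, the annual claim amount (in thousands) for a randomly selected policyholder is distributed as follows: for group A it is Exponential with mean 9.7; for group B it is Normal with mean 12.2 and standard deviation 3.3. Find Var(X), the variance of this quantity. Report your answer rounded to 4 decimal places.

Per component, A: μ=9.7, E[X²]=188.18; B: μ=12.2, E[X²]=159.73.
E[X] = 0.43·9.7 + 0.57·12.2 = 11.125.
E[X²] = 0.43·188.18 + 0.57·159.73 = 171.963.
Var(X) = E[X²] − (E[X])² = 171.963 − 123.766 = 48.1979.

48.1979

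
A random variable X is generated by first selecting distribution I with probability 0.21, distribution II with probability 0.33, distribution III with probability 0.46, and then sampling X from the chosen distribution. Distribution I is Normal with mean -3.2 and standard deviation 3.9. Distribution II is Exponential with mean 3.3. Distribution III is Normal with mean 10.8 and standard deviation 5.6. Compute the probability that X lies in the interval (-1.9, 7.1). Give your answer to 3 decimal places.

0.480

Conditional on each component, P(-1.9 < X < 7.1): I: 0.365309; II: 0.883692; III: 0.242729.
By total probability, P(-1.9 < X < 7.1) = 0.21·0.365309 + 0.33·0.883692 + 0.46·0.242729 = 0.479988.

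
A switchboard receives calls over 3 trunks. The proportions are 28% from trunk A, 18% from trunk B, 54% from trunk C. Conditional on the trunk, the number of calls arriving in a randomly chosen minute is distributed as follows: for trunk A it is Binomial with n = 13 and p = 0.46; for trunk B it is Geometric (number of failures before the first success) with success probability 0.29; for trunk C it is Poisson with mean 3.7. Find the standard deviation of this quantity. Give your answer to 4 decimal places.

2.4472

Per component, A: μ=5.98, E[X²]=38.9896; B: μ=2.44828, E[X²]=14.4364; C: μ=3.7, E[X²]=17.39.
E[X] = 0.28·5.98 + 0.18·2.44828 + 0.54·3.7 = 4.11309.
E[X²] = 0.28·38.9896 + 0.18·14.4364 + 0.54·17.39 = 22.9062.
Var(X) = E[X²] − (E[X])² = 22.9062 − 16.9175 = 5.98873.
SD(X) = √5.98873 = 2.44719.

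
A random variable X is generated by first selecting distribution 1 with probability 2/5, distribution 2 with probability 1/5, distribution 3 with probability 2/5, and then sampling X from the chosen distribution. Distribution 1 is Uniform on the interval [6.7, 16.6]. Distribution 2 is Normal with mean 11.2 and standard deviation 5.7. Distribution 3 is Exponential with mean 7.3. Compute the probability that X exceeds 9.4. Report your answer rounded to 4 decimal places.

0.5261

Conditional on each component, P(X > 9.4): 1: 0.727273; 2: 0.623919; 3: 0.275913.
By total probability, P(X > 9.4) = 0.4·0.727273 + 0.2·0.623919 + 0.4·0.275913 = 0.526058.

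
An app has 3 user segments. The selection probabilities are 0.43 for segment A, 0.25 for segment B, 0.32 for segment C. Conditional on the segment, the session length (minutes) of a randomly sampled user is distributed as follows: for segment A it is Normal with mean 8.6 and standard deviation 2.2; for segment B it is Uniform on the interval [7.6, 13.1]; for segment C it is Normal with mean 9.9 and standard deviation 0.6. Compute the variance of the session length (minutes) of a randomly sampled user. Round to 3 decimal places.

Per component, A: μ=8.6, E[X²]=78.8; B: μ=10.35, E[X²]=109.643; C: μ=9.9, E[X²]=98.37.
E[X] = 0.43·8.6 + 0.25·10.35 + 0.32·9.9 = 9.4535.
E[X²] = 0.43·78.8 + 0.25·109.643 + 0.32·98.37 = 92.7732.
Var(X) = E[X²] − (E[X])² = 92.7732 − 89.3687 = 3.40457.

3.405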